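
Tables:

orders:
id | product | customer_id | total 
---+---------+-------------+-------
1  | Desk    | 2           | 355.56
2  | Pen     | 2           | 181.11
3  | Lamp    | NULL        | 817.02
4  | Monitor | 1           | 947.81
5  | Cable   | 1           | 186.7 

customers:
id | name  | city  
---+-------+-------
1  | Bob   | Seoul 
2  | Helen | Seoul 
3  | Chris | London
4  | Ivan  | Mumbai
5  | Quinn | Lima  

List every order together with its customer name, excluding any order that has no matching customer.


INNER JOIN keeps only orders rows whose customer_id matches an id in customers. Walk through each order:
  - order 1 (Desk): customer_id=2 -> matches Helen
  - order 2 (Pen): customer_id=2 -> matches Helen
  - order 3 (Lamp): customer_id=NULL, no match -> dropped
  - order 4 (Monitor): customer_id=1 -> matches Bob
  - order 5 (Cable): customer_id=1 -> matches Bob
So 1 of 5 rows is dropped.

SQL:
SELECT a.product, b.name AS customer
FROM orders a
INNER JOIN customers b ON a.customer_id = b.id

Result:
product | customer
--------+---------
Desk    | Helen   
Pen     | Helen   
Monitor | Bob     
Cable   | Bob     


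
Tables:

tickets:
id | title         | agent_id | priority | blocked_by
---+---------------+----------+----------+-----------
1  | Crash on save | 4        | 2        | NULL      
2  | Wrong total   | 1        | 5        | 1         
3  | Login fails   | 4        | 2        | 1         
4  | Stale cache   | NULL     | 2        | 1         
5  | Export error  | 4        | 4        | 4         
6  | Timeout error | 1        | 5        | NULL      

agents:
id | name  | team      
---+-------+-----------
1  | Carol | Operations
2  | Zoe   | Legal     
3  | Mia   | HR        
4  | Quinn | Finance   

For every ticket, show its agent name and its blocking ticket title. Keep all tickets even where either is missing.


Two LEFT JOINs from the same base table tickets: one to agents via agent_id, one to tickets itself via blocked_by. Both are LEFT so every ticket is preserved.
Match against agents:
  - ticket 1 (Crash on save): agent_id=4 -> matches Quinn
  - ticket 2 (Wrong total): agent_id=1 -> matches Carol
  - ticket 3 (Login fails): agent_id=4 -> matches Quinn
  - ticket 4 (Stale cache): agent_id=NULL, no match -> kept with NULL
  - ticket 5 (Export error): agent_id=4 -> matches Quinn
  - ticket 6 (Timeout error): agent_id=1 -> matches Carol
Match against tickets (self):
  - ticket 1 (Crash on save): blocked_by=NULL -> NULL
  - ticket 2 (Wrong total): blocked_by=1 -> Crash on save
  - ticket 3 (Login fails): blocked_by=1 -> Crash on save
  - ticket 4 (Stale cache): blocked_by=1 -> Crash on save
  - ticket 5 (Export error): blocked_by=4 -> Stale cache
  - ticket 6 (Timeout error): blocked_by=NULL -> NULL

SQL:
SELECT a.title, b.name AS agent, c.title AS blocked_by
FROM tickets a
LEFT JOIN agents b ON a.agent_id = b.id
LEFT JOIN tickets c ON a.blocked_by = c.id

Result:
title         | agent | blocked_by   
--------------+-------+--------------
Crash on save | Quinn | NULL         
Wrong total   | Carol | Crash on save
Login fails   | Quinn | Crash on save
Stale cache   | NULL  | Crash on save
Export error  | Quinn | Stale cache  
Timeout error | Carol | NULL         


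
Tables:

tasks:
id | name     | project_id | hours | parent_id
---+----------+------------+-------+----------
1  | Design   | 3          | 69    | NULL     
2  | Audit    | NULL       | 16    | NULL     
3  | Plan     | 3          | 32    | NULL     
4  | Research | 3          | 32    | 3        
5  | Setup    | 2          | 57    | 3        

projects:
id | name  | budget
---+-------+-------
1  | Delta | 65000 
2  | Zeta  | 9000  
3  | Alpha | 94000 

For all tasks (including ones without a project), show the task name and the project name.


LEFT JOIN keeps every row from tasks (the left table); where project_id has no match in projects, the project columns become NULL. Walk through each task:
  - task 1 (Design): project_id=3 -> matches Alpha
  - task 2 (Audit): project_id=NULL, no match -> kept with NULL
  - task 3 (Plan): project_id=3 -> matches Alpha
  - task 4 (Research): project_id=3 -> matches Alpha
  - task 5 (Setup): project_id=2 -> matches Zeta
All 5 rows appear; 1 has NULL project.

SQL:
SELECT a.name, b.name AS project
FROM tasks a
LEFT JOIN projects b ON a.project_id = b.id

Result:
name     | project
---------+--------
Design   | Alpha  
Audit    | NULL   
Plan     | Alpha  
Research | Alpha  
Setup    | Zeta   


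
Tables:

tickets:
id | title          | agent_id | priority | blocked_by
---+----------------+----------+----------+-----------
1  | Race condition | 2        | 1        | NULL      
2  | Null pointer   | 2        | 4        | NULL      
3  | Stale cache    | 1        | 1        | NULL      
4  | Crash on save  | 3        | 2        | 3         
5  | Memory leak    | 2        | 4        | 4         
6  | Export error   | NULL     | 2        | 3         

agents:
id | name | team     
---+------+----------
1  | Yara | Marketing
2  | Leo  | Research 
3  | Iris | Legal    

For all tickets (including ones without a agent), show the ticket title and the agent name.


LEFT JOIN keeps every row from tickets (the left table); where agent_id has no match in agents, the agent columns become NULL. Walk through each ticket:
  - ticket 1 (Race condition): agent_id=2 -> matches Leo
  - ticket 2 (Null pointer): agent_id=2 -> matches Leo
  - ticket 3 (Stale cache): agent_id=1 -> matches Yara
  - ticket 4 (Crash on save): agent_id=3 -> matches Iris
  - ticket 5 (Memory leak): agent_id=2 -> matches Leo
  - ticket 6 (Export error): agent_id=NULL, no match -> kept with NULL
All 6 rows appear; 1 has NULL agent.

SQL:
SELECT a.title, b.name AS agent
FROM tickets a
LEFT JOIN agents b ON a.agent_id = b.id

Result:
title          | agent
---------------+------
Race condition | Leo  
Null pointer   | Leo  
Stale cache    | Yara 
Crash on save  | Iris 
Memory leak    | Leo  
Export error   | NULL 


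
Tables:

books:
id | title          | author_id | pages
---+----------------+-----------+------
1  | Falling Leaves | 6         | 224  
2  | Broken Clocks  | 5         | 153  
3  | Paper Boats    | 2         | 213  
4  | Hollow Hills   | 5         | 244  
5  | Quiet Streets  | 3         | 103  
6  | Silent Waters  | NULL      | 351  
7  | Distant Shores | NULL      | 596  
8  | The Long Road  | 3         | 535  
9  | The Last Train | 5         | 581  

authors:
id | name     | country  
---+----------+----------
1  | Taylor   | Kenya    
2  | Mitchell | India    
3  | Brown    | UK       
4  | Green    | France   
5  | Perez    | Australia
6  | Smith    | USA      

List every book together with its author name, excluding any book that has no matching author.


INNER JOIN keeps only books rows whose author_id matches an id in authors. Walk through each book:
  - book 1 (Falling Leaves): author_id=6 -> matches Smith
  - book 2 (Broken Clocks): author_id=5 -> matches Perez
  - book 3 (Paper Boats): author_id=2 -> matches Mitchell
  - book 4 (Hollow Hills): author_id=5 -> matches Perez
  - book 5 (Quiet Streets): author_id=3 -> matches Brown
  - book 6 (Silent Waters): author_id=NULL, no match -> dropped
  - book 7 (Distant Shores): author_id=NULL, no match -> dropped
  - book 8 (The Long Road): author_id=3 -> matches Brown
  - book 9 (The Last Train): author_id=5 -> matches Perez
So 2 of 9 rows are dropped.

SQL:
SELECT a.title, b.name AS author
FROM books a
INNER JOIN authors b ON a.author_id = b.id

Result:
title          | author  
---------------+---------
Falling Leaves | Smith   
Broken Clocks  | Perez   
Paper Boats    | Mitchell
Hollow Hills   | Perez   
Quiet Streets  | Brown   
The Long Road  | Brown   
The Last Train | Perez   


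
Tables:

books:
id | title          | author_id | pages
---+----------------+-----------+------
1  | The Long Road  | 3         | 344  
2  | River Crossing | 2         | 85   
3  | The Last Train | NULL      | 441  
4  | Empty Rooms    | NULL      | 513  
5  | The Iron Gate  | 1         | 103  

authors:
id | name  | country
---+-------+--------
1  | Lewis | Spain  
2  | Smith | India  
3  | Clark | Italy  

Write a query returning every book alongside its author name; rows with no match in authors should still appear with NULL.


LEFT JOIN keeps every row from books (the left table); where author_id has no match in authors, the author columns become NULL. Walk through each book:
  - book 1 (The Long Road): author_id=3 -> matches Clark
  - book 2 (River Crossing): author_id=2 -> matches Smith
  - book 3 (The Last Train): author_id=NULL, no match -> kept with NULL
  - book 4 (Empty Rooms): author_id=NULL, no match -> kept with NULL
  - book 5 (The Iron Gate): author_id=1 -> matches Lewis
All 5 rows appear; 2 have NULL author.

SQL:
SELECT a.title, b.name AS author
FROM books a
LEFT JOIN authors b ON a.author_id = b.id

Result:
title          | author
---------------+-------
The Long Road  | Clark 
River Crossing | Smith 
The Last Train | NULL  
Empty Rooms    | NULL  
The Iron Gate  | Lewis 


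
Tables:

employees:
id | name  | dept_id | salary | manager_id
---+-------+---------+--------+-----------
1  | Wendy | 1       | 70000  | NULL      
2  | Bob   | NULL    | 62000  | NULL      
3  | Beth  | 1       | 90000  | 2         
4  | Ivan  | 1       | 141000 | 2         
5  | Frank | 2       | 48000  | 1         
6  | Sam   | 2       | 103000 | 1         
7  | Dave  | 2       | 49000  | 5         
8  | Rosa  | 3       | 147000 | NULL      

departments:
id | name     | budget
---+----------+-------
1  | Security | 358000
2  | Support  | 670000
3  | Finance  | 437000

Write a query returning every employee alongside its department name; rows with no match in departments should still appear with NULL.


LEFT JOIN keeps every row from employees (the left table); where dept_id has no match in departments, the department columns become NULL. Walk through each employee:
  - employee 1 (Wendy): dept_id=1 -> matches Security
  - employee 2 (Bob): dept_id=NULL, no match -> kept with NULL
  - employee 3 (Beth): dept_id=1 -> matches Security
  - employee 4 (Ivan): dept_id=1 -> matches Security
  - employee 5 (Frank): dept_id=2 -> matches Support
  - employee 6 (Sam): dept_id=2 -> matches Support
  - employee 7 (Dave): dept_id=2 -> matches Support
  - employee 8 (Rosa): dept_id=3 -> matches Finance
All 8 rows appear; 1 has NULL department.

SQL:
SELECT a.name, b.name AS department
FROM employees a
LEFT JOIN departments b ON a.dept_id = b.id

Result:
name  | department
------+-----------
Wendy | Security  
Bob   | NULL      
Beth  | Security  
Ivan  | Security  
Frank | Support   
Sam   | Support   
Dave  | Support   
Rosa  | Finance   


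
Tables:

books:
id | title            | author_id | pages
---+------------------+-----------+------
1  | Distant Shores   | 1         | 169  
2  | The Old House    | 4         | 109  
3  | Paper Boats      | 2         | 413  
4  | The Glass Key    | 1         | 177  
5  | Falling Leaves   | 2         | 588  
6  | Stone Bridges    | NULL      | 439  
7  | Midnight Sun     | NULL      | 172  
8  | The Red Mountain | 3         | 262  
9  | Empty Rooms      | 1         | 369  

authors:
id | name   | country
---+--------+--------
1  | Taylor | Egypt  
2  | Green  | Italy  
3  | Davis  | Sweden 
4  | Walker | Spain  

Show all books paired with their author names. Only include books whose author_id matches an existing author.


INNER JOIN keeps only books rows whose author_id matches an id in authors. Walk through each book:
  - book 1 (Distant Shores): author_id=1 -> matches Taylor
  - book 2 (The Old House): author_id=4 -> matches Walker
  - book 3 (Paper Boats): author_id=2 -> matches Green
  - book 4 (The Glass Key): author_id=1 -> matches Taylor
  - book 5 (Falling Leaves): author_id=2 -> matches Green
  - book 6 (Stone Bridges): author_id=NULL, no match -> dropped
  - book 7 (Midnight Sun): author_id=NULL, no match -> dropped
  - book 8 (The Red Mountain): author_id=3 -> matches Davis
  - book 9 (Empty Rooms): author_id=1 -> matches Taylor
So 2 of 9 rows are dropped.

SQL:
SELECT a.title, b.name AS author
FROM books a
INNER JOIN authors b ON a.author_id = b.id

Result:
title            | author
-----------------+-------
Distant Shores   | Taylor
The Old House    | Walker
Paper Boats      | Green 
The Glass Key    | Taylor
Falling Leaves   | Green 
The Red Mountain | Davis 
Empty Rooms      | Taylor


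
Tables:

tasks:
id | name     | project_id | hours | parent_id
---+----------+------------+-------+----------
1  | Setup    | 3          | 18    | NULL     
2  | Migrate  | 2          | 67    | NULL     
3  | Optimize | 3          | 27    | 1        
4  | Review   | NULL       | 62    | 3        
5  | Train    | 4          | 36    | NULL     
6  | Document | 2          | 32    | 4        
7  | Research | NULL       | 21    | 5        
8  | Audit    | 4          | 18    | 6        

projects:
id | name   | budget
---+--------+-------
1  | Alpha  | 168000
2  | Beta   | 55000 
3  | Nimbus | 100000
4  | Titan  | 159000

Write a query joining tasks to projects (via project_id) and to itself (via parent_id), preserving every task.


Two LEFT JOINs from the same base table tasks: one to projects via project_id, one to tasks itself via parent_id. Both are LEFT so every task is preserved.
Match against projects:
  - task 1 (Setup): project_id=3 -> matches Nimbus
  - task 2 (Migrate): project_id=2 -> matches Beta
  - task 3 (Optimize): project_id=3 -> matches Nimbus
  - task 4 (Review): project_id=NULL, no match -> kept with NULL
  - task 5 (Train): project_id=4 -> matches Titan
  - task 6 (Document): project_id=2 -> matches Beta
  - task 7 (Research): project_id=NULL, no match -> kept with NULL
  - task 8 (Audit): project_id=4 -> matches Titan
Match against tasks (self):
  - task 1 (Setup): parent_id=NULL -> NULL
  - task 2 (Migrate): parent_id=NULL -> NULL
  - task 3 (Optimize): parent_id=1 -> Setup
  - task 4 (Review): parent_id=3 -> Optimize
  - task 5 (Train): parent_id=NULL -> NULL
  - task 6 (Document): parent_id=4 -> Review
  - task 7 (Research): parent_id=5 -> Train
  - task 8 (Audit): parent_id=6 -> Document

SQL:
SELECT a.name, b.name AS project, c.name AS parent
FROM tasks a
LEFT JOIN projects b ON a.project_id = b.id
LEFT JOIN tasks c ON a.parent_id = c.id

Result:
name     | project | parent  
---------+---------+---------
Setup    | Nimbus  | NULL    
Migrate  | Beta    | NULL    
Optimize | Nimbus  | Setup   
Review   | NULL    | Optimize
Train    | Titan   | NULL    
Document | Beta    | Review  
Research | NULL    | Train   
Audit    | Titan   | Document


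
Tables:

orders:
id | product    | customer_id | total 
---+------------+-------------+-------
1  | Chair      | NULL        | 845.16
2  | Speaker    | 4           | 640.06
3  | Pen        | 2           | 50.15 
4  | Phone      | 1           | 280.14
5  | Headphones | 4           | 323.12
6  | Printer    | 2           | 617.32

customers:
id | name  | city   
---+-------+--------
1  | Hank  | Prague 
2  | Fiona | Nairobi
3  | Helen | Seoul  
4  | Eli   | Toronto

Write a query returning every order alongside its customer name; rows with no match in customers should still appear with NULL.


LEFT JOIN keeps every row from orders (the left table); where customer_id has no match in customers, the customer columns become NULL. Walk through each order:
  - order 1 (Chair): customer_id=NULL, no match -> kept with NULL
  - order 2 (Speaker): customer_id=4 -> matches Eli
  - order 3 (Pen): customer_id=2 -> matches Fiona
  - order 4 (Phone): customer_id=1 -> matches Hank
  - order 5 (Headphones): customer_id=4 -> matches Eli
  - order 6 (Printer): customer_id=2 -> matches Fiona
All 6 rows appear; 1 has NULL customer.

SQL:
SELECT a.product, b.name AS customer
FROM orders a
LEFT JOIN customers b ON a.customer_id = b.id

Result:
product    | customer
-----------+---------
Chair      | NULL    
Speaker    | Eli     
Pen        | Fiona   
Phone      | Hank    
Headphones | Eli     
Printer    | Fiona   


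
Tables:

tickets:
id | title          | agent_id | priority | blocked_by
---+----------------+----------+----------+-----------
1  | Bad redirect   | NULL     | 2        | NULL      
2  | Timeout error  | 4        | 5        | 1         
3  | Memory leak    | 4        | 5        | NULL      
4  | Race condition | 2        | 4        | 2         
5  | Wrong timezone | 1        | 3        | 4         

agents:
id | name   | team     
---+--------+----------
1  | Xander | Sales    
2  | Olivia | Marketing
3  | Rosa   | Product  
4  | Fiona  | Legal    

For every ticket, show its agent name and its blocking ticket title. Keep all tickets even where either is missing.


Two LEFT JOINs from the same base table tickets: one to agents via agent_id, one to tickets itself via blocked_by. Both are LEFT so every ticket is preserved.
Match against agents:
  - ticket 1 (Bad redirect): agent_id=NULL, no match -> kept with NULL
  - ticket 2 (Timeout error): agent_id=4 -> matches Fiona
  - ticket 3 (Memory leak): agent_id=4 -> matches Fiona
  - ticket 4 (Race condition): agent_id=2 -> matches Olivia
  - ticket 5 (Wrong timezone): agent_id=1 -> matches Xander
Match against tickets (self):
  - ticket 1 (Bad redirect): blocked_by=NULL -> NULL
  - ticket 2 (Timeout error): blocked_by=1 -> Bad redirect
  - ticket 3 (Memory leak): blocked_by=NULL -> NULL
  - ticket 4 (Race condition): blocked_by=2 -> Timeout error
  - ticket 5 (Wrong timezone): blocked_by=4 -> Race condition

SQL:
SELECT a.title, b.name AS agent, c.title AS blocked_by
FROM tickets a
LEFT JOIN agents b ON a.agent_id = b.id
LEFT JOIN tickets c ON a.blocked_by = c.id

Result:
title          | agent  | blocked_by    
---------------+--------+---------------
Bad redirect   | NULL   | NULL          
Timeout error  | Fiona  | Bad redirect  
Memory leak    | Fiona  | NULL          
Race condition | Olivia | Timeout error 
Wrong timezone | Xander | Race condition


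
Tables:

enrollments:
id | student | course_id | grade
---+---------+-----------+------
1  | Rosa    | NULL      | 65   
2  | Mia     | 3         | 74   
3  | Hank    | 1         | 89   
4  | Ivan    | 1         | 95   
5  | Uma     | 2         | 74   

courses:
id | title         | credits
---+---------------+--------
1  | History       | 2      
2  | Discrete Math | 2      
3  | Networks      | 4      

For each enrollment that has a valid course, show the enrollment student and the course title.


INNER JOIN keeps only enrollments rows whose course_id matches an id in courses. Walk through each enrollment:
  - enrollment 1 (Rosa): course_id=NULL, no match -> dropped
  - enrollment 2 (Mia): course_id=3 -> matches Networks
  - enrollment 3 (Hank): course_id=1 -> matches History
  - enrollment 4 (Ivan): course_id=1 -> matches History
  - enrollment 5 (Uma): course_id=2 -> matches Discrete Math
So 1 of 5 rows is dropped.

SQL:
SELECT a.student, b.title AS course
FROM enrollments a
INNER JOIN courses b ON a.course_id = b.id

Result:
student | course       
--------+--------------
Mia     | Networks     
Hank    | History      
Ivan    | History      
Uma     | Discrete Math


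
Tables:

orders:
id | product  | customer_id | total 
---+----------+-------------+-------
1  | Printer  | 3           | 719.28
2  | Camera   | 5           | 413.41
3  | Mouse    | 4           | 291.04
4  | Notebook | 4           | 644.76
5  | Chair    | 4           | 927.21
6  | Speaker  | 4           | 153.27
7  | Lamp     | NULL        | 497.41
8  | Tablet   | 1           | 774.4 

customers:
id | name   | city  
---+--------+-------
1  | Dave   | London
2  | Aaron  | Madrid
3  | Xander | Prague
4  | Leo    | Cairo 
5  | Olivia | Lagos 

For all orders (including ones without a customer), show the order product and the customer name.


LEFT JOIN keeps every row from orders (the left table); where customer_id has no match in customers, the customer columns become NULL. Walk through each order:
  - order 1 (Printer): customer_id=3 -> matches Xander
  - order 2 (Camera): customer_id=5 -> matches Olivia
  - order 3 (Mouse): customer_id=4 -> matches Leo
  - order 4 (Notebook): customer_id=4 -> matches Leo
  - order 5 (Chair): customer_id=4 -> matches Leo
  - order 6 (Speaker): customer_id=4 -> matches Leo
  - order 7 (Lamp): customer_id=NULL, no match -> kept with NULL
  - order 8 (Tablet): customer_id=1 -> matches Dave
All 8 rows appear; 1 has NULL customer.

SQL:
SELECT a.product, b.name AS customer
FROM orders a
LEFT JOIN customers b ON a.customer_id = b.id

Result:
product  | customer
---------+---------
Printer  | Xander  
Camera   | Olivia  
Mouse    | Leo     
Notebook | Leo     
Chair    | Leo     
Speaker  | Leo     
Lamp     | NULL    
Tablet   | Dave    


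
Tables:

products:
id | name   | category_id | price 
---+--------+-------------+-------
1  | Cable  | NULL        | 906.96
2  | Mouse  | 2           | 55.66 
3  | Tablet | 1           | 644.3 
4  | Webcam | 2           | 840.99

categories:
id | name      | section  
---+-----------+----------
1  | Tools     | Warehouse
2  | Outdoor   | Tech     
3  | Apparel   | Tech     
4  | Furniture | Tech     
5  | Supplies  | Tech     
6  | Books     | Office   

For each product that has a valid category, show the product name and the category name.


INNER JOIN keeps only products rows whose category_id matches an id in categories. Walk through each product:
  - product 1 (Cable): category_id=NULL, no match -> dropped
  - product 2 (Mouse): category_id=2 -> matches Outdoor
  - product 3 (Tablet): category_id=1 -> matches Tools
  - product 4 (Webcam): category_id=2 -> matches Outdoor
So 1 of 4 rows is dropped.

SQL:
SELECT a.name, b.name AS category
FROM products a
INNER JOIN categories b ON a.category_id = b.id

Result:
name   | category
-------+---------
Mouse  | Outdoor 
Tablet | Tools   
Webcam | Outdoor 


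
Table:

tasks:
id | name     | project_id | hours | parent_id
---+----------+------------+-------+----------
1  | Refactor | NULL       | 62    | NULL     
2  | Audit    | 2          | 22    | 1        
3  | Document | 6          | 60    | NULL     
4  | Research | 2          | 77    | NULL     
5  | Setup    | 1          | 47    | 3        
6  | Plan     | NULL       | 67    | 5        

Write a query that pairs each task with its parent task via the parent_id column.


This is a self-join: tasks is joined to a second copy of itself, matching each row's parent_id to another row's id. Use LEFT JOIN so rows with parent_id=NULL are kept.
  - task 1 (Refactor): parent_id=NULL -> NULL
  - task 2 (Audit): parent_id=1 -> Refactor
  - task 3 (Document): parent_id=NULL -> NULL
  - task 4 (Research): parent_id=NULL -> NULL
  - task 5 (Setup): parent_id=3 -> Document
  - task 6 (Plan): parent_id=5 -> Setup

SQL:
SELECT a.name AS item, b.name AS parent
FROM tasks a
LEFT JOIN tasks b ON a.parent_id = b.id

Result:
item     | parent  
---------+---------
Refactor | NULL    
Audit    | Refactor
Document | NULL    
Research | NULL    
Setup    | Document
Plan     | Setup   


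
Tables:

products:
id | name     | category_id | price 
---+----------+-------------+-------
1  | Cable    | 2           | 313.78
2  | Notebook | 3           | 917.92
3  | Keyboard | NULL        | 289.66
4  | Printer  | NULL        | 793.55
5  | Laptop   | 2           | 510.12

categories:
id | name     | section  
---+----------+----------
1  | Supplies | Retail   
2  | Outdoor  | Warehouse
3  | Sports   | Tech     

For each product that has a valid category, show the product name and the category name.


INNER JOIN keeps only products rows whose category_id matches an id in categories. Walk through each product:
  - product 1 (Cable): category_id=2 -> matches Outdoor
  - product 2 (Notebook): category_id=3 -> matches Sports
  - product 3 (Keyboard): category_id=NULL, no match -> dropped
  - product 4 (Printer): category_id=NULL, no match -> dropped
  - product 5 (Laptop): category_id=2 -> matches Outdoor
So 2 of 5 rows are dropped.

SQL:
SELECT a.name, b.name AS category
FROM products a
INNER JOIN categories b ON a.category_id = b.id

Result:
name     | category
---------+---------
Cable    | Outdoor 
Notebook | Sports  
Laptop   | Outdoor 


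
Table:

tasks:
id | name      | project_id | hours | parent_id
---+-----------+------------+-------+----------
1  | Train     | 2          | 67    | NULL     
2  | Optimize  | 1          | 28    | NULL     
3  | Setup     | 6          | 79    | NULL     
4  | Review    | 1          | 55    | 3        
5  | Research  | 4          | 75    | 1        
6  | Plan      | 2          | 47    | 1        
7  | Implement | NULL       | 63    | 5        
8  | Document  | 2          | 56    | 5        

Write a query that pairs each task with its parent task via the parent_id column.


This is a self-join: tasks is joined to a second copy of itself, matching each row's parent_id to another row's id. Use LEFT JOIN so rows with parent_id=NULL are kept.
  - task 1 (Train): parent_id=NULL -> NULL
  - task 2 (Optimize): parent_id=NULL -> NULL
  - task 3 (Setup): parent_id=NULL -> NULL
  - task 4 (Review): parent_id=3 -> Setup
  - task 5 (Research): parent_id=1 -> Train
  - task 6 (Plan): parent_id=1 -> Train
  - task 7 (Implement): parent_id=5 -> Research
  - task 8 (Document): parent_id=5 -> Research

SQL:
SELECT a.name AS item, b.name AS parent
FROM tasks a
LEFT JOIN tasks b ON a.parent_id = b.id

Result:
item      | parent  
----------+---------
Train     | NULL    
Optimize  | NULL    
Setup     | NULL    
Review    | Setup   
Research  | Train   
Plan      | Train   
Implement | Research
Document  | Research


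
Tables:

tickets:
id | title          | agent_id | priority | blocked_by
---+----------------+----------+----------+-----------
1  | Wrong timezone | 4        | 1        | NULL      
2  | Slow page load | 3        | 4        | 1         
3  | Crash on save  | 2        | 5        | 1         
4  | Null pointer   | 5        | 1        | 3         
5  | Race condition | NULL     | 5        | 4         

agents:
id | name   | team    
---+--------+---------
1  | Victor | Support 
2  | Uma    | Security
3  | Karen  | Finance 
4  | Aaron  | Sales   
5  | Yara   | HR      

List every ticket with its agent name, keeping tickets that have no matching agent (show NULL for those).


LEFT JOIN keeps every row from tickets (the left table); where agent_id has no match in agents, the agent columns become NULL. Walk through each ticket:
  - ticket 1 (Wrong timezone): agent_id=4 -> matches Aaron
  - ticket 2 (Slow page load): agent_id=3 -> matches Karen
  - ticket 3 (Crash on save): agent_id=2 -> matches Uma
  - ticket 4 (Null pointer): agent_id=5 -> matches Yara
  - ticket 5 (Race condition): agent_id=NULL, no match -> kept with NULL
All 5 rows appear; 1 has NULL agent.

SQL:
SELECT a.title, b.name AS agent
FROM tickets a
LEFT JOIN agents b ON a.agent_id = b.id

Result:
title          | agent
---------------+------
Wrong timezone | Aaron
Slow page load | Karen
Crash on save  | Uma  
Null pointer   | Yara 
Race condition | NULL 


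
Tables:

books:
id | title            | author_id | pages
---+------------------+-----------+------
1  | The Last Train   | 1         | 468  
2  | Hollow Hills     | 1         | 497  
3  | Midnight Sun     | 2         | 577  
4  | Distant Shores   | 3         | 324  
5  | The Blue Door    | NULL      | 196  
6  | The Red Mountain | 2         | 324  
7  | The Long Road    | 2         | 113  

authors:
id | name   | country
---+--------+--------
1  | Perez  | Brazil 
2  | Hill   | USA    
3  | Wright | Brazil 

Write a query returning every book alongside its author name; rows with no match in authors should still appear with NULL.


LEFT JOIN keeps every row from books (the left table); where author_id has no match in authors, the author columns become NULL. Walk through each book:
  - book 1 (The Last Train): author_id=1 -> matches Perez
  - book 2 (Hollow Hills): author_id=1 -> matches Perez
  - book 3 (Midnight Sun): author_id=2 -> matches Hill
  - book 4 (Distant Shores): author_id=3 -> matches Wright
  - book 5 (The Blue Door): author_id=NULL, no match -> kept with NULL
  - book 6 (The Red Mountain): author_id=2 -> matches Hill
  - book 7 (The Long Road): author_id=2 -> matches Hill
All 7 rows appear; 1 has NULL author.

SQL:
SELECT a.title, b.name AS author
FROM books a
LEFT JOIN authors b ON a.author_id = b.id

Result:
title            | author
-----------------+-------
The Last Train   | Perez 
Hollow Hills     | Perez 
Midnight Sun     | Hill  
Distant Shores   | Wright
The Blue Door    | NULL  
The Red Mountain | Hill  
The Long Road    | Hill  


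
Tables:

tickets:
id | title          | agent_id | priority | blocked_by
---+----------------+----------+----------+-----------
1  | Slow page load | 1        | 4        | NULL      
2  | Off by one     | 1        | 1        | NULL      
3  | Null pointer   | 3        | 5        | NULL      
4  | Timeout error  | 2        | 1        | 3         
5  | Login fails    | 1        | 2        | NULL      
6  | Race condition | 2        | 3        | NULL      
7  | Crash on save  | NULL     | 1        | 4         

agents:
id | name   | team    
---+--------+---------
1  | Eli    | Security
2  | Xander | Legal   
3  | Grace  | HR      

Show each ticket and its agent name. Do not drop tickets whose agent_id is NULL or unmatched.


LEFT JOIN keeps every row from tickets (the left table); where agent_id has no match in agents, the agent columns become NULL. Walk through each ticket:
  - ticket 1 (Slow page load): agent_id=1 -> matches Eli
  - ticket 2 (Off by one): agent_id=1 -> matches Eli
  - ticket 3 (Null pointer): agent_id=3 -> matches Grace
  - ticket 4 (Timeout error): agent_id=2 -> matches Xander
  - ticket 5 (Login fails): agent_id=1 -> matches Eli
  - ticket 6 (Race condition): agent_id=2 -> matches Xander
  - ticket 7 (Crash on save): agent_id=NULL, no match -> kept with NULL
All 7 rows appear; 1 has NULL agent.

SQL:
SELECT a.title, b.name AS agent
FROM tickets a
LEFT JOIN agents b ON a.agent_id = b.id

Result:
title          | agent 
---------------+-------
Slow page load | Eli   
Off by one     | Eli   
Null pointer   | Grace 
Timeout error  | Xander
Login fails    | Eli   
Race condition | Xander
Crash on save  | NULL  


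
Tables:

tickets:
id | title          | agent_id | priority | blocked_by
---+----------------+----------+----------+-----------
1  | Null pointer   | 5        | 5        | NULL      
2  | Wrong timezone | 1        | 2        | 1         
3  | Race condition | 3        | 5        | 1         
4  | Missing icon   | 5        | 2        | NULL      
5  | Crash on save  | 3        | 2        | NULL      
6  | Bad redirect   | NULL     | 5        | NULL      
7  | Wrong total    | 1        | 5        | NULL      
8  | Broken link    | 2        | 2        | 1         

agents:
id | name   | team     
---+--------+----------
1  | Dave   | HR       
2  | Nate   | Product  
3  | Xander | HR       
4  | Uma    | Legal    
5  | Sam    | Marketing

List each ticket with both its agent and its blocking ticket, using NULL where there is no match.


Two LEFT JOINs from the same base table tickets: one to agents via agent_id, one to tickets itself via blocked_by. Both are LEFT so every ticket is preserved.
Match against agents:
  - ticket 1 (Null pointer): agent_id=5 -> matches Sam
  - ticket 2 (Wrong timezone): agent_id=1 -> matches Dave
  - ticket 3 (Race condition): agent_id=3 -> matches Xander
  - ticket 4 (Missing icon): agent_id=5 -> matches Sam
  - ticket 5 (Crash on save): agent_id=3 -> matches Xander
  - ticket 6 (Bad redirect): agent_id=NULL, no match -> kept with NULL
  - ticket 7 (Wrong total): agent_id=1 -> matches Dave
  - ticket 8 (Broken link): agent_id=2 -> matches Nate
Match against tickets (self):
  - ticket 1 (Null pointer): blocked_by=NULL -> NULL
  - ticket 2 (Wrong timezone): blocked_by=1 -> Null pointer
  - ticket 3 (Race condition): blocked_by=1 -> Null pointer
  - ticket 4 (Missing icon): blocked_by=NULL -> NULL
  - ticket 5 (Crash on save): blocked_by=NULL -> NULL
  - ticket 6 (Bad redirect): blocked_by=NULL -> NULL
  - ticket 7 (Wrong total): blocked_by=NULL -> NULL
  - ticket 8 (Broken link): blocked_by=1 -> Null pointer

SQL:
SELECT a.title, b.name AS agent, c.title AS blocked_by
FROM tickets a
LEFT JOIN agents b ON a.agent_id = b.id
LEFT JOIN tickets c ON a.blocked_by = c.id

Result:
title          | agent  | blocked_by  
---------------+--------+-------------
Null pointer   | Sam    | NULL        
Wrong timezone | Dave   | Null pointer
Race condition | Xander | Null pointer
Missing icon   | Sam    | NULL        
Crash on save  | Xander | NULL        
Bad redirect   | NULL   | NULL        
Wrong total    | Dave   | NULL        
Broken link    | Nate   | Null pointer


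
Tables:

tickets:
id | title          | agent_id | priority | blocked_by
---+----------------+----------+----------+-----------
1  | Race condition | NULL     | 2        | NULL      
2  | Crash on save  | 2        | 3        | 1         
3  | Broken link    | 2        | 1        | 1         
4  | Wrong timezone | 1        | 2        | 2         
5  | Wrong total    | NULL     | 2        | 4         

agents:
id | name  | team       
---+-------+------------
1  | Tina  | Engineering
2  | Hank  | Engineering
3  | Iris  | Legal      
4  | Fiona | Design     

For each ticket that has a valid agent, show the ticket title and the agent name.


INNER JOIN keeps only tickets rows whose agent_id matches an id in agents. Walk through each ticket:
  - ticket 1 (Race condition): agent_id=NULL, no match -> dropped
  - ticket 2 (Crash on save): agent_id=2 -> matches Hank
  - ticket 3 (Broken link): agent_id=2 -> matches Hank
  - ticket 4 (Wrong timezone): agent_id=1 -> matches Tina
  - ticket 5 (Wrong total): agent_id=NULL, no match -> dropped
So 2 of 5 rows are dropped.

SQL:
SELECT a.title, b.name AS agent
FROM tickets a
INNER JOIN agents b ON a.agent_id = b.id

Result:
title          | agent
---------------+------
Crash on save  | Hank 
Broken link    | Hank 
Wrong timezone | Tina 


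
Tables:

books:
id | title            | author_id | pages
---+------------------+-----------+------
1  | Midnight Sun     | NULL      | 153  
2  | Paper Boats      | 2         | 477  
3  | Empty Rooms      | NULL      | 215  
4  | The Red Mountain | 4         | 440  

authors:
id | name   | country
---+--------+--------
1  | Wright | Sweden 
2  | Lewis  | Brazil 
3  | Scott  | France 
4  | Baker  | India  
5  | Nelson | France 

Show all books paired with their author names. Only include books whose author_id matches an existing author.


INNER JOIN keeps only books rows whose author_id matches an id in authors. Walk through each book:
  - book 1 (Midnight Sun): author_id=NULL, no match -> dropped
  - book 2 (Paper Boats): author_id=2 -> matches Lewis
  - book 3 (Empty Rooms): author_id=NULL, no match -> dropped
  - book 4 (The Red Mountain): author_id=4 -> matches Baker
So 2 of 4 rows are dropped.

SQL:
SELECT a.title, b.name AS author
FROM books a
INNER JOIN authors b ON a.author_id = b.id

Result:
title            | author
-----------------+-------
Paper Boats      | Lewis 
The Red Mountain | Baker 


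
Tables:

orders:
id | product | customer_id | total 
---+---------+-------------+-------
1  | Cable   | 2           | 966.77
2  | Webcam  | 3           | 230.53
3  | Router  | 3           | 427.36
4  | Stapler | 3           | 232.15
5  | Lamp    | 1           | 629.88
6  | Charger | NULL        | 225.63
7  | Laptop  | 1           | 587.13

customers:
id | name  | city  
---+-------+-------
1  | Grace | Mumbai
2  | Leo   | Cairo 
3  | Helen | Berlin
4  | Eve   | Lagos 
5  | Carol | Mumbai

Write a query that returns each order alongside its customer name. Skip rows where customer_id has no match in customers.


INNER JOIN keeps only orders rows whose customer_id matches an id in customers. Walk through each order:
  - order 1 (Cable): customer_id=2 -> matches Leo
  - order 2 (Webcam): customer_id=3 -> matches Helen
  - order 3 (Router): customer_id=3 -> matches Helen
  - order 4 (Stapler): customer_id=3 -> matches Helen
  - order 5 (Lamp): customer_id=1 -> matches Grace
  - order 6 (Charger): customer_id=NULL, no match -> dropped
  - order 7 (Laptop): customer_id=1 -> matches Grace
So 1 of 7 rows is dropped.

SQL:
SELECT a.product, b.name AS customer
FROM orders a
INNER JOIN customers b ON a.customer_id = b.id

Result:
product | customer
--------+---------
Cable   | Leo     
Webcam  | Helen   
Router  | Helen   
Stapler | Helen   
Lamp    | Grace   
Laptop  | Grace   


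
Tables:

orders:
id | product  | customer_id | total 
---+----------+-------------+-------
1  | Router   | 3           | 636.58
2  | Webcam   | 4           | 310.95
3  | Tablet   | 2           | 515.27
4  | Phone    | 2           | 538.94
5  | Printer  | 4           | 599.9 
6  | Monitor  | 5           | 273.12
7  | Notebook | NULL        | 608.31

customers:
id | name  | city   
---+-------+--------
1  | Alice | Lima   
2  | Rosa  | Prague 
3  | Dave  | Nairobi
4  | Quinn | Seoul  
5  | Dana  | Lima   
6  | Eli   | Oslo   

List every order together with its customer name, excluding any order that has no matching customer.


INNER JOIN keeps only orders rows whose customer_id matches an id in customers. Walk through each order:
  - order 1 (Router): customer_id=3 -> matches Dave
  - order 2 (Webcam): customer_id=4 -> matches Quinn
  - order 3 (Tablet): customer_id=2 -> matches Rosa
  - order 4 (Phone): customer_id=2 -> matches Rosa
  - order 5 (Printer): customer_id=4 -> matches Quinn
  - order 6 (Monitor): customer_id=5 -> matches Dana
  - order 7 (Notebook): customer_id=NULL, no match -> dropped
So 1 of 7 rows is dropped.

SQL:
SELECT a.product, b.name AS customer
FROM orders a
INNER JOIN customers b ON a.customer_id = b.id

Result:
product | customer
--------+---------
Router  | Dave    
Webcam  | Quinn   
Tablet  | Rosa    
Phone   | Rosa    
Printer | Quinn   
Monitor | Dana    


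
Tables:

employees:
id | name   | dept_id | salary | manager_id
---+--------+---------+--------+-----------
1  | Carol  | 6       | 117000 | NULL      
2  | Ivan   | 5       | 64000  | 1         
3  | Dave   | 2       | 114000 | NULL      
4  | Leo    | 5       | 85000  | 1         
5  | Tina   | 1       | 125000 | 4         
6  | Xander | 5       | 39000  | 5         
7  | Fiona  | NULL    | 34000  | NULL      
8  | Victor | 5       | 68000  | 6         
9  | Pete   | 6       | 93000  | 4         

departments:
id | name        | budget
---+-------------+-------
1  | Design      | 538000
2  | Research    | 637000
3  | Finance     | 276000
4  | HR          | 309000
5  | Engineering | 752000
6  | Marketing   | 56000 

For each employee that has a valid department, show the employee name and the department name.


INNER JOIN keeps only employees rows whose dept_id matches an id in departments. Walk through each employee:
  - employee 1 (Carol): dept_id=6 -> matches Marketing
  - employee 2 (Ivan): dept_id=5 -> matches Engineering
  - employee 3 (Dave): dept_id=2 -> matches Research
  - employee 4 (Leo): dept_id=5 -> matches Engineering
  - employee 5 (Tina): dept_id=1 -> matches Design
  - employee 6 (Xander): dept_id=5 -> matches Engineering
  - employee 7 (Fiona): dept_id=NULL, no match -> dropped
  - employee 8 (Victor): dept_id=5 -> matches Engineering
  - employee 9 (Pete): dept_id=6 -> matches Marketing
So 1 of 9 rows is dropped.

SQL:
SELECT a.name, b.name AS department
FROM employees a
INNER JOIN departments b ON a.dept_id = b.id

Result:
name   | department 
-------+------------
Carol  | Marketing  
Ivan   | Engineering
Dave   | Research   
Leo    | Engineering
Tina   | Design     
Xander | Engineering
Victor | Engineering
Pete   | Marketing  


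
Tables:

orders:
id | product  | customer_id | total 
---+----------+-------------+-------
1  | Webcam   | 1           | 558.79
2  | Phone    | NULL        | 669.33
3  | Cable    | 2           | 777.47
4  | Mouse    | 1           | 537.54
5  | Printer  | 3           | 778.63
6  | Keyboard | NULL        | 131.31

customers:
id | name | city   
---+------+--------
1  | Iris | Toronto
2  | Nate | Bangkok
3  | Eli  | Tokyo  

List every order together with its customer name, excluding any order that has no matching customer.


INNER JOIN keeps only orders rows whose customer_id matches an id in customers. Walk through each order:
  - order 1 (Webcam): customer_id=1 -> matches Iris
  - order 2 (Phone): customer_id=NULL, no match -> dropped
  - order 3 (Cable): customer_id=2 -> matches Nate
  - order 4 (Mouse): customer_id=1 -> matches Iris
  - order 5 (Printer): customer_id=3 -> matches Eli
  - order 6 (Keyboard): customer_id=NULL, no match -> dropped
So 2 of 6 rows are dropped.

SQL:
SELECT a.product, b.name AS customer
FROM orders a
INNER JOIN customers b ON a.customer_id = b.id

Result:
product | customer
--------+---------
Webcam  | Iris    
Cable   | Nate    
Mouse   | Iris    
Printer | Eli     
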